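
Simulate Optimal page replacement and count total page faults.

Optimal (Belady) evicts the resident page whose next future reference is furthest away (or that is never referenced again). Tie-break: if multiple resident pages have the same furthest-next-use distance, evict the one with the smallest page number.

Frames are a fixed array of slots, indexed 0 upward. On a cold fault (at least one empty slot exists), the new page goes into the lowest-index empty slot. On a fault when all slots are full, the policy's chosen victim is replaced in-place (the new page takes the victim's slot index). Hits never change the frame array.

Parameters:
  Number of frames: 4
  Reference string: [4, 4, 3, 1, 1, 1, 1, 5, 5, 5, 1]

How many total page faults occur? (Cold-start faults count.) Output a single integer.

Answer: 4

Derivation:
Step 0: ref 4 → FAULT, frames=[4,-,-,-]
Step 1: ref 4 → HIT, frames=[4,-,-,-]
Step 2: ref 3 → FAULT, frames=[4,3,-,-]
Step 3: ref 1 → FAULT, frames=[4,3,1,-]
Step 4: ref 1 → HIT, frames=[4,3,1,-]
Step 5: ref 1 → HIT, frames=[4,3,1,-]
Step 6: ref 1 → HIT, frames=[4,3,1,-]
Step 7: ref 5 → FAULT, frames=[4,3,1,5]
Step 8: ref 5 → HIT, frames=[4,3,1,5]
Step 9: ref 5 → HIT, frames=[4,3,1,5]
Step 10: ref 1 → HIT, frames=[4,3,1,5]
Total faults: 4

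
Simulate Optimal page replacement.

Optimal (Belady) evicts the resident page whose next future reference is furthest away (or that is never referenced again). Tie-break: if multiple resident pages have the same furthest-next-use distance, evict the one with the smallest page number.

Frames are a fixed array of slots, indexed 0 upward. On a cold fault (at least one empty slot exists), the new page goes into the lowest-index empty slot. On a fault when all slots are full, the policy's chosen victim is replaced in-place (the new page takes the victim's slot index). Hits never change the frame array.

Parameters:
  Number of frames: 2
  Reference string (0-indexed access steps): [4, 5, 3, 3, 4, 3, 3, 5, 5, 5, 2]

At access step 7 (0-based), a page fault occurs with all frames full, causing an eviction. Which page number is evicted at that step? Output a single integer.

Step 0: ref 4 -> FAULT, frames=[4,-]
Step 1: ref 5 -> FAULT, frames=[4,5]
Step 2: ref 3 -> FAULT, evict 5, frames=[4,3]
Step 3: ref 3 -> HIT, frames=[4,3]
Step 4: ref 4 -> HIT, frames=[4,3]
Step 5: ref 3 -> HIT, frames=[4,3]
Step 6: ref 3 -> HIT, frames=[4,3]
Step 7: ref 5 -> FAULT, evict 3, frames=[4,5]
At step 7: evicted page 3

Answer: 3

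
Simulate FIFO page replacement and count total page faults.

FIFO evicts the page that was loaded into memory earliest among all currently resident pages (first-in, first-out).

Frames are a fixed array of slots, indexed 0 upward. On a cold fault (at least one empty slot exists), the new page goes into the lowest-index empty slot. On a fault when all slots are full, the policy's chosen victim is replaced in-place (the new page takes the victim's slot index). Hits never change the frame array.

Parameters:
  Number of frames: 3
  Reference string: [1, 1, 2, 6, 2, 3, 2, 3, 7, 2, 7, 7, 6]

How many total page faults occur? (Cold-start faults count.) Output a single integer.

Step 0: ref 1 → FAULT, frames=[1,-,-]
Step 1: ref 1 → HIT, frames=[1,-,-]
Step 2: ref 2 → FAULT, frames=[1,2,-]
Step 3: ref 6 → FAULT, frames=[1,2,6]
Step 4: ref 2 → HIT, frames=[1,2,6]
Step 5: ref 3 → FAULT (evict 1), frames=[3,2,6]
Step 6: ref 2 → HIT, frames=[3,2,6]
Step 7: ref 3 → HIT, frames=[3,2,6]
Step 8: ref 7 → FAULT (evict 2), frames=[3,7,6]
Step 9: ref 2 → FAULT (evict 6), frames=[3,7,2]
Step 10: ref 7 → HIT, frames=[3,7,2]
Step 11: ref 7 → HIT, frames=[3,7,2]
Step 12: ref 6 → FAULT (evict 3), frames=[6,7,2]
Total faults: 7

Answer: 7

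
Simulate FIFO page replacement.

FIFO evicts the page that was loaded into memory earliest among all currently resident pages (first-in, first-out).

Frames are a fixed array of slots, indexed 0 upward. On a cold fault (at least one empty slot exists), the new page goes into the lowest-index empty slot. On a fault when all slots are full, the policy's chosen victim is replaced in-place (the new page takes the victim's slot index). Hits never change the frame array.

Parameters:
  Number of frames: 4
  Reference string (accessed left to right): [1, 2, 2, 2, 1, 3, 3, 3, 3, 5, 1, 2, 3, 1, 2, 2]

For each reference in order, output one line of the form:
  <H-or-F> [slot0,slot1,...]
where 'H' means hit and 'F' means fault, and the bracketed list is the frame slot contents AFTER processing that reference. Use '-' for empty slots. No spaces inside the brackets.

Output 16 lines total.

F [1,-,-,-]
F [1,2,-,-]
H [1,2,-,-]
H [1,2,-,-]
H [1,2,-,-]
F [1,2,3,-]
H [1,2,3,-]
H [1,2,3,-]
H [1,2,3,-]
F [1,2,3,5]
H [1,2,3,5]
H [1,2,3,5]
H [1,2,3,5]
H [1,2,3,5]
H [1,2,3,5]
H [1,2,3,5]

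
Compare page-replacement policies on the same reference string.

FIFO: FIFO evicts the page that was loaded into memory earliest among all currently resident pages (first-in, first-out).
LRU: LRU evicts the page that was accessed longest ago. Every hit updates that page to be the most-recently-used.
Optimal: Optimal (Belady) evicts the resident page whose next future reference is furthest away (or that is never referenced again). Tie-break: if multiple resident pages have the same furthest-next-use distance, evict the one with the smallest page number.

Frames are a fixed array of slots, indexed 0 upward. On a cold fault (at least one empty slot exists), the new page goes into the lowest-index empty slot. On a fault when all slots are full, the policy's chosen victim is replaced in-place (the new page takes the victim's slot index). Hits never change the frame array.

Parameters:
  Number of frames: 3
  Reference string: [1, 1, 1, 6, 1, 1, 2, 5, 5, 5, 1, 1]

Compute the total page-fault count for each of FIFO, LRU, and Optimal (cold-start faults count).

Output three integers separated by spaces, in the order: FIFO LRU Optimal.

Answer: 5 4 4

Derivation:
--- FIFO ---
  step 0: ref 1 -> FAULT, frames=[1,-,-] (faults so far: 1)
  step 1: ref 1 -> HIT, frames=[1,-,-] (faults so far: 1)
  step 2: ref 1 -> HIT, frames=[1,-,-] (faults so far: 1)
  step 3: ref 6 -> FAULT, frames=[1,6,-] (faults so far: 2)
  step 4: ref 1 -> HIT, frames=[1,6,-] (faults so far: 2)
  step 5: ref 1 -> HIT, frames=[1,6,-] (faults so far: 2)
  step 6: ref 2 -> FAULT, frames=[1,6,2] (faults so far: 3)
  step 7: ref 5 -> FAULT, evict 1, frames=[5,6,2] (faults so far: 4)
  step 8: ref 5 -> HIT, frames=[5,6,2] (faults so far: 4)
  step 9: ref 5 -> HIT, frames=[5,6,2] (faults so far: 4)
  step 10: ref 1 -> FAULT, evict 6, frames=[5,1,2] (faults so far: 5)
  step 11: ref 1 -> HIT, frames=[5,1,2] (faults so far: 5)
  FIFO total faults: 5
--- LRU ---
  step 0: ref 1 -> FAULT, frames=[1,-,-] (faults so far: 1)
  step 1: ref 1 -> HIT, frames=[1,-,-] (faults so far: 1)
  step 2: ref 1 -> HIT, frames=[1,-,-] (faults so far: 1)
  step 3: ref 6 -> FAULT, frames=[1,6,-] (faults so far: 2)
  step 4: ref 1 -> HIT, frames=[1,6,-] (faults so far: 2)
  step 5: ref 1 -> HIT, frames=[1,6,-] (faults so far: 2)
  step 6: ref 2 -> FAULT, frames=[1,6,2] (faults so far: 3)
  step 7: ref 5 -> FAULT, evict 6, frames=[1,5,2] (faults so far: 4)
  step 8: ref 5 -> HIT, frames=[1,5,2] (faults so far: 4)
  step 9: ref 5 -> HIT, frames=[1,5,2] (faults so far: 4)
  step 10: ref 1 -> HIT, frames=[1,5,2] (faults so far: 4)
  step 11: ref 1 -> HIT, frames=[1,5,2] (faults so far: 4)
  LRU total faults: 4
--- Optimal ---
  step 0: ref 1 -> FAULT, frames=[1,-,-] (faults so far: 1)
  step 1: ref 1 -> HIT, frames=[1,-,-] (faults so far: 1)
  step 2: ref 1 -> HIT, frames=[1,-,-] (faults so far: 1)
  step 3: ref 6 -> FAULT, frames=[1,6,-] (faults so far: 2)
  step 4: ref 1 -> HIT, frames=[1,6,-] (faults so far: 2)
  step 5: ref 1 -> HIT, frames=[1,6,-] (faults so far: 2)
  step 6: ref 2 -> FAULT, frames=[1,6,2] (faults so far: 3)
  step 7: ref 5 -> FAULT, evict 2, frames=[1,6,5] (faults so far: 4)
  step 8: ref 5 -> HIT, frames=[1,6,5] (faults so far: 4)
  step 9: ref 5 -> HIT, frames=[1,6,5] (faults so far: 4)
  step 10: ref 1 -> HIT, frames=[1,6,5] (faults so far: 4)
  step 11: ref 1 -> HIT, frames=[1,6,5] (faults so far: 4)
  Optimal total faults: 4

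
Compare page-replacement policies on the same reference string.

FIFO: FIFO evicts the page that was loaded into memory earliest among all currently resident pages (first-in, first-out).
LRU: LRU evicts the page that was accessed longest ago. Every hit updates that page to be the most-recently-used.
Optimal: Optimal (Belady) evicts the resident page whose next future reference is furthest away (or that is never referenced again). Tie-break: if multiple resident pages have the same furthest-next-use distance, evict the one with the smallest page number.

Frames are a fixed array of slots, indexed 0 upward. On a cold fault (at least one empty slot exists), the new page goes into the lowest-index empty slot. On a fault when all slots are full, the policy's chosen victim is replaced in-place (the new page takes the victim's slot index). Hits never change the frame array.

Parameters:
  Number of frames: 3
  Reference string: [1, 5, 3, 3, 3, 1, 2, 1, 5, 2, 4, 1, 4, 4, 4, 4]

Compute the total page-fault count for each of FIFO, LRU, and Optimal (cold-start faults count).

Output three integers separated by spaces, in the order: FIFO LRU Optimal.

--- FIFO ---
  step 0: ref 1 -> FAULT, frames=[1,-,-] (faults so far: 1)
  step 1: ref 5 -> FAULT, frames=[1,5,-] (faults so far: 2)
  step 2: ref 3 -> FAULT, frames=[1,5,3] (faults so far: 3)
  step 3: ref 3 -> HIT, frames=[1,5,3] (faults so far: 3)
  step 4: ref 3 -> HIT, frames=[1,5,3] (faults so far: 3)
  step 5: ref 1 -> HIT, frames=[1,5,3] (faults so far: 3)
  step 6: ref 2 -> FAULT, evict 1, frames=[2,5,3] (faults so far: 4)
  step 7: ref 1 -> FAULT, evict 5, frames=[2,1,3] (faults so far: 5)
  step 8: ref 5 -> FAULT, evict 3, frames=[2,1,5] (faults so far: 6)
  step 9: ref 2 -> HIT, frames=[2,1,5] (faults so far: 6)
  step 10: ref 4 -> FAULT, evict 2, frames=[4,1,5] (faults so far: 7)
  step 11: ref 1 -> HIT, frames=[4,1,5] (faults so far: 7)
  step 12: ref 4 -> HIT, frames=[4,1,5] (faults so far: 7)
  step 13: ref 4 -> HIT, frames=[4,1,5] (faults so far: 7)
  step 14: ref 4 -> HIT, frames=[4,1,5] (faults so far: 7)
  step 15: ref 4 -> HIT, frames=[4,1,5] (faults so far: 7)
  FIFO total faults: 7
--- LRU ---
  step 0: ref 1 -> FAULT, frames=[1,-,-] (faults so far: 1)
  step 1: ref 5 -> FAULT, frames=[1,5,-] (faults so far: 2)
  step 2: ref 3 -> FAULT, frames=[1,5,3] (faults so far: 3)
  step 3: ref 3 -> HIT, frames=[1,5,3] (faults so far: 3)
  step 4: ref 3 -> HIT, frames=[1,5,3] (faults so far: 3)
  step 5: ref 1 -> HIT, frames=[1,5,3] (faults so far: 3)
  step 6: ref 2 -> FAULT, evict 5, frames=[1,2,3] (faults so far: 4)
  step 7: ref 1 -> HIT, frames=[1,2,3] (faults so far: 4)
  step 8: ref 5 -> FAULT, evict 3, frames=[1,2,5] (faults so far: 5)
  step 9: ref 2 -> HIT, frames=[1,2,5] (faults so far: 5)
  step 10: ref 4 -> FAULT, evict 1, frames=[4,2,5] (faults so far: 6)
  step 11: ref 1 -> FAULT, evict 5, frames=[4,2,1] (faults so far: 7)
  step 12: ref 4 -> HIT, frames=[4,2,1] (faults so far: 7)
  step 13: ref 4 -> HIT, frames=[4,2,1] (faults so far: 7)
  step 14: ref 4 -> HIT, frames=[4,2,1] (faults so far: 7)
  step 15: ref 4 -> HIT, frames=[4,2,1] (faults so far: 7)
  LRU total faults: 7
--- Optimal ---
  step 0: ref 1 -> FAULT, frames=[1,-,-] (faults so far: 1)
  step 1: ref 5 -> FAULT, frames=[1,5,-] (faults so far: 2)
  step 2: ref 3 -> FAULT, frames=[1,5,3] (faults so far: 3)
  step 3: ref 3 -> HIT, frames=[1,5,3] (faults so far: 3)
  step 4: ref 3 -> HIT, frames=[1,5,3] (faults so far: 3)
  step 5: ref 1 -> HIT, frames=[1,5,3] (faults so far: 3)
  step 6: ref 2 -> FAULT, evict 3, frames=[1,5,2] (faults so far: 4)
  step 7: ref 1 -> HIT, frames=[1,5,2] (faults so far: 4)
  step 8: ref 5 -> HIT, frames=[1,5,2] (faults so far: 4)
  step 9: ref 2 -> HIT, frames=[1,5,2] (faults so far: 4)
  step 10: ref 4 -> FAULT, evict 2, frames=[1,5,4] (faults so far: 5)
  step 11: ref 1 -> HIT, frames=[1,5,4] (faults so far: 5)
  step 12: ref 4 -> HIT, frames=[1,5,4] (faults so far: 5)
  step 13: ref 4 -> HIT, frames=[1,5,4] (faults so far: 5)
  step 14: ref 4 -> HIT, frames=[1,5,4] (faults so far: 5)
  step 15: ref 4 -> HIT, frames=[1,5,4] (faults so far: 5)
  Optimal total faults: 5

Answer: 7 7 5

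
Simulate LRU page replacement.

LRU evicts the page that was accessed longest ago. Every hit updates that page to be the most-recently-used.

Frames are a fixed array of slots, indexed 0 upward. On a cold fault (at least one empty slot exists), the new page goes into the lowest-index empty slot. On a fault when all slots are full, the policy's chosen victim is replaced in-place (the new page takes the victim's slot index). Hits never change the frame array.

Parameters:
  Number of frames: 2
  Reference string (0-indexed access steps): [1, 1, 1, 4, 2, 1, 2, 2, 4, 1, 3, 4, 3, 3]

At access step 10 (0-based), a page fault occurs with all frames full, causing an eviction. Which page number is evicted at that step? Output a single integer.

Step 0: ref 1 -> FAULT, frames=[1,-]
Step 1: ref 1 -> HIT, frames=[1,-]
Step 2: ref 1 -> HIT, frames=[1,-]
Step 3: ref 4 -> FAULT, frames=[1,4]
Step 4: ref 2 -> FAULT, evict 1, frames=[2,4]
Step 5: ref 1 -> FAULT, evict 4, frames=[2,1]
Step 6: ref 2 -> HIT, frames=[2,1]
Step 7: ref 2 -> HIT, frames=[2,1]
Step 8: ref 4 -> FAULT, evict 1, frames=[2,4]
Step 9: ref 1 -> FAULT, evict 2, frames=[1,4]
Step 10: ref 3 -> FAULT, evict 4, frames=[1,3]
At step 10: evicted page 4

Answer: 4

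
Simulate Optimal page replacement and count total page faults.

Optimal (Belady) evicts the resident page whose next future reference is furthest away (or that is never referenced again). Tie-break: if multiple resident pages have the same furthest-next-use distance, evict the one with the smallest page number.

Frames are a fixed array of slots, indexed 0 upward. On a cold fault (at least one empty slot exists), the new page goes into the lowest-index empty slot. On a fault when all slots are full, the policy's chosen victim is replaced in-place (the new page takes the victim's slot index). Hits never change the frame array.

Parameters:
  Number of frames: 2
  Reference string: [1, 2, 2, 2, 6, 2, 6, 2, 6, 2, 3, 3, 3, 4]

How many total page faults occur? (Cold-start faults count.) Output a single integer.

Step 0: ref 1 → FAULT, frames=[1,-]
Step 1: ref 2 → FAULT, frames=[1,2]
Step 2: ref 2 → HIT, frames=[1,2]
Step 3: ref 2 → HIT, frames=[1,2]
Step 4: ref 6 → FAULT (evict 1), frames=[6,2]
Step 5: ref 2 → HIT, frames=[6,2]
Step 6: ref 6 → HIT, frames=[6,2]
Step 7: ref 2 → HIT, frames=[6,2]
Step 8: ref 6 → HIT, frames=[6,2]
Step 9: ref 2 → HIT, frames=[6,2]
Step 10: ref 3 → FAULT (evict 2), frames=[6,3]
Step 11: ref 3 → HIT, frames=[6,3]
Step 12: ref 3 → HIT, frames=[6,3]
Step 13: ref 4 → FAULT (evict 3), frames=[6,4]
Total faults: 5

Answer: 5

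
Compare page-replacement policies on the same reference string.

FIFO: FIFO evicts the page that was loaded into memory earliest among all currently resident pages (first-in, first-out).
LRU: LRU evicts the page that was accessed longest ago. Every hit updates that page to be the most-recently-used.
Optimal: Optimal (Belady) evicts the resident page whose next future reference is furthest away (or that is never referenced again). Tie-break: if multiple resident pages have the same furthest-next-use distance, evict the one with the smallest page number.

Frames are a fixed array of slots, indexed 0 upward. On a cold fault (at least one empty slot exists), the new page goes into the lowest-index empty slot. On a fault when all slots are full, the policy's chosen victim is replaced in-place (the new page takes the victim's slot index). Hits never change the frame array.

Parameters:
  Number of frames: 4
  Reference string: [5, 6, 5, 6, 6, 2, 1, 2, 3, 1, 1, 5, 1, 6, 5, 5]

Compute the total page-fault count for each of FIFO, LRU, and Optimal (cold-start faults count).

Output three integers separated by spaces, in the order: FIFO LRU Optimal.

--- FIFO ---
  step 0: ref 5 -> FAULT, frames=[5,-,-,-] (faults so far: 1)
  step 1: ref 6 -> FAULT, frames=[5,6,-,-] (faults so far: 2)
  step 2: ref 5 -> HIT, frames=[5,6,-,-] (faults so far: 2)
  step 3: ref 6 -> HIT, frames=[5,6,-,-] (faults so far: 2)
  step 4: ref 6 -> HIT, frames=[5,6,-,-] (faults so far: 2)
  step 5: ref 2 -> FAULT, frames=[5,6,2,-] (faults so far: 3)
  step 6: ref 1 -> FAULT, frames=[5,6,2,1] (faults so far: 4)
  step 7: ref 2 -> HIT, frames=[5,6,2,1] (faults so far: 4)
  step 8: ref 3 -> FAULT, evict 5, frames=[3,6,2,1] (faults so far: 5)
  step 9: ref 1 -> HIT, frames=[3,6,2,1] (faults so far: 5)
  step 10: ref 1 -> HIT, frames=[3,6,2,1] (faults so far: 5)
  step 11: ref 5 -> FAULT, evict 6, frames=[3,5,2,1] (faults so far: 6)
  step 12: ref 1 -> HIT, frames=[3,5,2,1] (faults so far: 6)
  step 13: ref 6 -> FAULT, evict 2, frames=[3,5,6,1] (faults so far: 7)
  step 14: ref 5 -> HIT, frames=[3,5,6,1] (faults so far: 7)
  step 15: ref 5 -> HIT, frames=[3,5,6,1] (faults so far: 7)
  FIFO total faults: 7
--- LRU ---
  step 0: ref 5 -> FAULT, frames=[5,-,-,-] (faults so far: 1)
  step 1: ref 6 -> FAULT, frames=[5,6,-,-] (faults so far: 2)
  step 2: ref 5 -> HIT, frames=[5,6,-,-] (faults so far: 2)
  step 3: ref 6 -> HIT, frames=[5,6,-,-] (faults so far: 2)
  step 4: ref 6 -> HIT, frames=[5,6,-,-] (faults so far: 2)
  step 5: ref 2 -> FAULT, frames=[5,6,2,-] (faults so far: 3)
  step 6: ref 1 -> FAULT, frames=[5,6,2,1] (faults so far: 4)
  step 7: ref 2 -> HIT, frames=[5,6,2,1] (faults so far: 4)
  step 8: ref 3 -> FAULT, evict 5, frames=[3,6,2,1] (faults so far: 5)
  step 9: ref 1 -> HIT, frames=[3,6,2,1] (faults so far: 5)
  step 10: ref 1 -> HIT, frames=[3,6,2,1] (faults so far: 5)
  step 11: ref 5 -> FAULT, evict 6, frames=[3,5,2,1] (faults so far: 6)
  step 12: ref 1 -> HIT, frames=[3,5,2,1] (faults so far: 6)
  step 13: ref 6 -> FAULT, evict 2, frames=[3,5,6,1] (faults so far: 7)
  step 14: ref 5 -> HIT, frames=[3,5,6,1] (faults so far: 7)
  step 15: ref 5 -> HIT, frames=[3,5,6,1] (faults so far: 7)
  LRU total faults: 7
--- Optimal ---
  step 0: ref 5 -> FAULT, frames=[5,-,-,-] (faults so far: 1)
  step 1: ref 6 -> FAULT, frames=[5,6,-,-] (faults so far: 2)
  step 2: ref 5 -> HIT, frames=[5,6,-,-] (faults so far: 2)
  step 3: ref 6 -> HIT, frames=[5,6,-,-] (faults so far: 2)
  step 4: ref 6 -> HIT, frames=[5,6,-,-] (faults so far: 2)
  step 5: ref 2 -> FAULT, frames=[5,6,2,-] (faults so far: 3)
  step 6: ref 1 -> FAULT, frames=[5,6,2,1] (faults so far: 4)
  step 7: ref 2 -> HIT, frames=[5,6,2,1] (faults so far: 4)
  step 8: ref 3 -> FAULT, evict 2, frames=[5,6,3,1] (faults so far: 5)
  step 9: ref 1 -> HIT, frames=[5,6,3,1] (faults so far: 5)
  step 10: ref 1 -> HIT, frames=[5,6,3,1] (faults so far: 5)
  step 11: ref 5 -> HIT, frames=[5,6,3,1] (faults so far: 5)
  step 12: ref 1 -> HIT, frames=[5,6,3,1] (faults so far: 5)
  step 13: ref 6 -> HIT, frames=[5,6,3,1] (faults so far: 5)
  step 14: ref 5 -> HIT, frames=[5,6,3,1] (faults so far: 5)
  step 15: ref 5 -> HIT, frames=[5,6,3,1] (faults so far: 5)
  Optimal total faults: 5

Answer: 7 7 5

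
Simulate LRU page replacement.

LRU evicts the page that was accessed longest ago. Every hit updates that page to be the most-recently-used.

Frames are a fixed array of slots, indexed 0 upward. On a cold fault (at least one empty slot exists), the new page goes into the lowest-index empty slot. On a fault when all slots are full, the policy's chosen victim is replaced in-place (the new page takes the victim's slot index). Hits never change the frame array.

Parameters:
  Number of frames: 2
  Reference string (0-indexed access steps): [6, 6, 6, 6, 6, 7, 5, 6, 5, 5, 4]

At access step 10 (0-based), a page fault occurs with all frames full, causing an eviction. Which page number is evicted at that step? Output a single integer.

Step 0: ref 6 -> FAULT, frames=[6,-]
Step 1: ref 6 -> HIT, frames=[6,-]
Step 2: ref 6 -> HIT, frames=[6,-]
Step 3: ref 6 -> HIT, frames=[6,-]
Step 4: ref 6 -> HIT, frames=[6,-]
Step 5: ref 7 -> FAULT, frames=[6,7]
Step 6: ref 5 -> FAULT, evict 6, frames=[5,7]
Step 7: ref 6 -> FAULT, evict 7, frames=[5,6]
Step 8: ref 5 -> HIT, frames=[5,6]
Step 9: ref 5 -> HIT, frames=[5,6]
Step 10: ref 4 -> FAULT, evict 6, frames=[5,4]
At step 10: evicted page 6

Answer: 6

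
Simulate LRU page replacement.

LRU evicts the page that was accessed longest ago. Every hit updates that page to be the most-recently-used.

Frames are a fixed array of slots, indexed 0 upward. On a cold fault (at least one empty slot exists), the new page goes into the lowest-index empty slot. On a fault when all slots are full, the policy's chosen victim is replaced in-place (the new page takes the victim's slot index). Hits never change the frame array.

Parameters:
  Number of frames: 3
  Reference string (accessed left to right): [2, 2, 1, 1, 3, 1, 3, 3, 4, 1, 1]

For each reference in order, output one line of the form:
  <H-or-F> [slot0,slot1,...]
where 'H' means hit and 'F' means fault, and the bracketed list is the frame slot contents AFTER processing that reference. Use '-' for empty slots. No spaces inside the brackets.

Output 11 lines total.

F [2,-,-]
H [2,-,-]
F [2,1,-]
H [2,1,-]
F [2,1,3]
H [2,1,3]
H [2,1,3]
H [2,1,3]
F [4,1,3]
H [4,1,3]
H [4,1,3]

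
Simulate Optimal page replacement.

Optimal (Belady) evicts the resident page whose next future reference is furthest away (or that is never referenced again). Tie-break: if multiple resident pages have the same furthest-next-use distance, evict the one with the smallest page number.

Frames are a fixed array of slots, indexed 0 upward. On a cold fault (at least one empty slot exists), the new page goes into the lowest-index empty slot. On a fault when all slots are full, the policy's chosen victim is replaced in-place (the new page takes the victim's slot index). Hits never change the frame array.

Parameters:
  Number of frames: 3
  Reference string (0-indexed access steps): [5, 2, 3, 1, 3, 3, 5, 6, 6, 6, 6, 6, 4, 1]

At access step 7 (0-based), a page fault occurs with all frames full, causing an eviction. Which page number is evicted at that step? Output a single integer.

Step 0: ref 5 -> FAULT, frames=[5,-,-]
Step 1: ref 2 -> FAULT, frames=[5,2,-]
Step 2: ref 3 -> FAULT, frames=[5,2,3]
Step 3: ref 1 -> FAULT, evict 2, frames=[5,1,3]
Step 4: ref 3 -> HIT, frames=[5,1,3]
Step 5: ref 3 -> HIT, frames=[5,1,3]
Step 6: ref 5 -> HIT, frames=[5,1,3]
Step 7: ref 6 -> FAULT, evict 3, frames=[5,1,6]
At step 7: evicted page 3

Answer: 3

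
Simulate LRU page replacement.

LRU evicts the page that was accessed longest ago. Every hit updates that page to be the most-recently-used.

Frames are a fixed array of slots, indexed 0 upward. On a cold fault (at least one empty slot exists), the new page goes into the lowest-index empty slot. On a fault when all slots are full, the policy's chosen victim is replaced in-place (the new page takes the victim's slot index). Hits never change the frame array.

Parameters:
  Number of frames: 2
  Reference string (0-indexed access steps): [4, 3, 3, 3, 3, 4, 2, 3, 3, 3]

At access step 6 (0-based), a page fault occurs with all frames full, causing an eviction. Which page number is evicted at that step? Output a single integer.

Answer: 3

Derivation:
Step 0: ref 4 -> FAULT, frames=[4,-]
Step 1: ref 3 -> FAULT, frames=[4,3]
Step 2: ref 3 -> HIT, frames=[4,3]
Step 3: ref 3 -> HIT, frames=[4,3]
Step 4: ref 3 -> HIT, frames=[4,3]
Step 5: ref 4 -> HIT, frames=[4,3]
Step 6: ref 2 -> FAULT, evict 3, frames=[4,2]
At step 6: evicted page 3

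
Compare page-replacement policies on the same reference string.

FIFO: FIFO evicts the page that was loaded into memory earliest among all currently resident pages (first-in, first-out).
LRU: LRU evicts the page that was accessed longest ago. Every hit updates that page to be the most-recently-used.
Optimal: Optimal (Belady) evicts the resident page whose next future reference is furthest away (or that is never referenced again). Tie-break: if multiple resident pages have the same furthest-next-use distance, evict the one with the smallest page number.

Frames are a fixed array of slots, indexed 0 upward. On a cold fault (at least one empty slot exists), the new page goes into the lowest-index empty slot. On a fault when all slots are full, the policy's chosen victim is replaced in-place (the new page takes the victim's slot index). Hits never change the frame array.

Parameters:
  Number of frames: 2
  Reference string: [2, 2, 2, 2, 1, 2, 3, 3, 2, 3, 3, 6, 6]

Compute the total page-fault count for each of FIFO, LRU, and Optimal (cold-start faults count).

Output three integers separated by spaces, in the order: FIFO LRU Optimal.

Answer: 5 4 4

Derivation:
--- FIFO ---
  step 0: ref 2 -> FAULT, frames=[2,-] (faults so far: 1)
  step 1: ref 2 -> HIT, frames=[2,-] (faults so far: 1)
  step 2: ref 2 -> HIT, frames=[2,-] (faults so far: 1)
  step 3: ref 2 -> HIT, frames=[2,-] (faults so far: 1)
  step 4: ref 1 -> FAULT, frames=[2,1] (faults so far: 2)
  step 5: ref 2 -> HIT, frames=[2,1] (faults so far: 2)
  step 6: ref 3 -> FAULT, evict 2, frames=[3,1] (faults so far: 3)
  step 7: ref 3 -> HIT, frames=[3,1] (faults so far: 3)
  step 8: ref 2 -> FAULT, evict 1, frames=[3,2] (faults so far: 4)
  step 9: ref 3 -> HIT, frames=[3,2] (faults so far: 4)
  step 10: ref 3 -> HIT, frames=[3,2] (faults so far: 4)
  step 11: ref 6 -> FAULT, evict 3, frames=[6,2] (faults so far: 5)
  step 12: ref 6 -> HIT, frames=[6,2] (faults so far: 5)
  FIFO total faults: 5
--- LRU ---
  step 0: ref 2 -> FAULT, frames=[2,-] (faults so far: 1)
  step 1: ref 2 -> HIT, frames=[2,-] (faults so far: 1)
  step 2: ref 2 -> HIT, frames=[2,-] (faults so far: 1)
  step 3: ref 2 -> HIT, frames=[2,-] (faults so far: 1)
  step 4: ref 1 -> FAULT, frames=[2,1] (faults so far: 2)
  step 5: ref 2 -> HIT, frames=[2,1] (faults so far: 2)
  step 6: ref 3 -> FAULT, evict 1, frames=[2,3] (faults so far: 3)
  step 7: ref 3 -> HIT, frames=[2,3] (faults so far: 3)
  step 8: ref 2 -> HIT, frames=[2,3] (faults so far: 3)
  step 9: ref 3 -> HIT, frames=[2,3] (faults so far: 3)
  step 10: ref 3 -> HIT, frames=[2,3] (faults so far: 3)
  step 11: ref 6 -> FAULT, evict 2, frames=[6,3] (faults so far: 4)
  step 12: ref 6 -> HIT, frames=[6,3] (faults so far: 4)
  LRU total faults: 4
--- Optimal ---
  step 0: ref 2 -> FAULT, frames=[2,-] (faults so far: 1)
  step 1: ref 2 -> HIT, frames=[2,-] (faults so far: 1)
  step 2: ref 2 -> HIT, frames=[2,-] (faults so far: 1)
  step 3: ref 2 -> HIT, frames=[2,-] (faults so far: 1)
  step 4: ref 1 -> FAULT, frames=[2,1] (faults so far: 2)
  step 5: ref 2 -> HIT, frames=[2,1] (faults so far: 2)
  step 6: ref 3 -> FAULT, evict 1, frames=[2,3] (faults so far: 3)
  step 7: ref 3 -> HIT, frames=[2,3] (faults so far: 3)
  step 8: ref 2 -> HIT, frames=[2,3] (faults so far: 3)
  step 9: ref 3 -> HIT, frames=[2,3] (faults so far: 3)
  step 10: ref 3 -> HIT, frames=[2,3] (faults so far: 3)
  step 11: ref 6 -> FAULT, evict 2, frames=[6,3] (faults so far: 4)
  step 12: ref 6 -> HIT, frames=[6,3] (faults so far: 4)
  Optimal total faults: 4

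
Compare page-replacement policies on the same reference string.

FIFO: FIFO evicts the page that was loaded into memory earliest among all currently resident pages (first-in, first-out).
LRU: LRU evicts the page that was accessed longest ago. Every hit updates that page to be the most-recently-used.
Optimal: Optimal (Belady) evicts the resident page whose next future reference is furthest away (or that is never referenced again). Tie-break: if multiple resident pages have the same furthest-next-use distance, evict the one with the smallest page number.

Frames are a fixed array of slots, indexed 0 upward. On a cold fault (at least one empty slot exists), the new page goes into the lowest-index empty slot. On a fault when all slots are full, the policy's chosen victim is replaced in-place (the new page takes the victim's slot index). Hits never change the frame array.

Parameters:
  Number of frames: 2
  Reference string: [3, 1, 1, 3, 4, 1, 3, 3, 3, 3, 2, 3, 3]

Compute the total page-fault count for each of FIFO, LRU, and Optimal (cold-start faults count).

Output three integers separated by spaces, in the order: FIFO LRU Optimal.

Answer: 5 6 5

Derivation:
--- FIFO ---
  step 0: ref 3 -> FAULT, frames=[3,-] (faults so far: 1)
  step 1: ref 1 -> FAULT, frames=[3,1] (faults so far: 2)
  step 2: ref 1 -> HIT, frames=[3,1] (faults so far: 2)
  step 3: ref 3 -> HIT, frames=[3,1] (faults so far: 2)
  step 4: ref 4 -> FAULT, evict 3, frames=[4,1] (faults so far: 3)
  step 5: ref 1 -> HIT, frames=[4,1] (faults so far: 3)
  step 6: ref 3 -> FAULT, evict 1, frames=[4,3] (faults so far: 4)
  step 7: ref 3 -> HIT, frames=[4,3] (faults so far: 4)
  step 8: ref 3 -> HIT, frames=[4,3] (faults so far: 4)
  step 9: ref 3 -> HIT, frames=[4,3] (faults so far: 4)
  step 10: ref 2 -> FAULT, evict 4, frames=[2,3] (faults so far: 5)
  step 11: ref 3 -> HIT, frames=[2,3] (faults so far: 5)
  step 12: ref 3 -> HIT, frames=[2,3] (faults so far: 5)
  FIFO total faults: 5
--- LRU ---
  step 0: ref 3 -> FAULT, frames=[3,-] (faults so far: 1)
  step 1: ref 1 -> FAULT, frames=[3,1] (faults so far: 2)
  step 2: ref 1 -> HIT, frames=[3,1] (faults so far: 2)
  step 3: ref 3 -> HIT, frames=[3,1] (faults so far: 2)
  step 4: ref 4 -> FAULT, evict 1, frames=[3,4] (faults so far: 3)
  step 5: ref 1 -> FAULT, evict 3, frames=[1,4] (faults so far: 4)
  step 6: ref 3 -> FAULT, evict 4, frames=[1,3] (faults so far: 5)
  step 7: ref 3 -> HIT, frames=[1,3] (faults so far: 5)
  step 8: ref 3 -> HIT, frames=[1,3] (faults so far: 5)
  step 9: ref 3 -> HIT, frames=[1,3] (faults so far: 5)
  step 10: ref 2 -> FAULT, evict 1, frames=[2,3] (faults so far: 6)
  step 11: ref 3 -> HIT, frames=[2,3] (faults so far: 6)
  step 12: ref 3 -> HIT, frames=[2,3] (faults so far: 6)
  LRU total faults: 6
--- Optimal ---
  step 0: ref 3 -> FAULT, frames=[3,-] (faults so far: 1)
  step 1: ref 1 -> FAULT, frames=[3,1] (faults so far: 2)
  step 2: ref 1 -> HIT, frames=[3,1] (faults so far: 2)
  step 3: ref 3 -> HIT, frames=[3,1] (faults so far: 2)
  step 4: ref 4 -> FAULT, evict 3, frames=[4,1] (faults so far: 3)
  step 5: ref 1 -> HIT, frames=[4,1] (faults so far: 3)
  step 6: ref 3 -> FAULT, evict 1, frames=[4,3] (faults so far: 4)
  step 7: ref 3 -> HIT, frames=[4,3] (faults so far: 4)
  step 8: ref 3 -> HIT, frames=[4,3] (faults so far: 4)
  step 9: ref 3 -> HIT, frames=[4,3] (faults so far: 4)
  step 10: ref 2 -> FAULT, evict 4, frames=[2,3] (faults so far: 5)
  step 11: ref 3 -> HIT, frames=[2,3] (faults so far: 5)
  step 12: ref 3 -> HIT, frames=[2,3] (faults so far: 5)
  Optimal total faults: 5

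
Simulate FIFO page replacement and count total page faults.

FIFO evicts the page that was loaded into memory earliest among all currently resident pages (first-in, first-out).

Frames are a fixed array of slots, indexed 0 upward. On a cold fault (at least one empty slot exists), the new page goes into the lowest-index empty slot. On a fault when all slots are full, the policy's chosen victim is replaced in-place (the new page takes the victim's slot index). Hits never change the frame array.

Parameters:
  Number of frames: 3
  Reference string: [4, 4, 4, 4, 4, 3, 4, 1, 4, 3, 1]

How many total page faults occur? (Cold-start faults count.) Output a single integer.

Answer: 3

Derivation:
Step 0: ref 4 → FAULT, frames=[4,-,-]
Step 1: ref 4 → HIT, frames=[4,-,-]
Step 2: ref 4 → HIT, frames=[4,-,-]
Step 3: ref 4 → HIT, frames=[4,-,-]
Step 4: ref 4 → HIT, frames=[4,-,-]
Step 5: ref 3 → FAULT, frames=[4,3,-]
Step 6: ref 4 → HIT, frames=[4,3,-]
Step 7: ref 1 → FAULT, frames=[4,3,1]
Step 8: ref 4 → HIT, frames=[4,3,1]
Step 9: ref 3 → HIT, frames=[4,3,1]
Step 10: ref 1 → HIT, frames=[4,3,1]
Total faults: 3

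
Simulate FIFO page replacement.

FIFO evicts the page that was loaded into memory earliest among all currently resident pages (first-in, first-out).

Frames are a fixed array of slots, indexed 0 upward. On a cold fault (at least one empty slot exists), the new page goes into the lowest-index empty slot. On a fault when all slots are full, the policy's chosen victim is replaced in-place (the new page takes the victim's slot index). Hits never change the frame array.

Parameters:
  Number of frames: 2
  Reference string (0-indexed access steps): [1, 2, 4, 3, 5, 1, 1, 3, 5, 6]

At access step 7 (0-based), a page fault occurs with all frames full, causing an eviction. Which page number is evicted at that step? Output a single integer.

Answer: 5

Derivation:
Step 0: ref 1 -> FAULT, frames=[1,-]
Step 1: ref 2 -> FAULT, frames=[1,2]
Step 2: ref 4 -> FAULT, evict 1, frames=[4,2]
Step 3: ref 3 -> FAULT, evict 2, frames=[4,3]
Step 4: ref 5 -> FAULT, evict 4, frames=[5,3]
Step 5: ref 1 -> FAULT, evict 3, frames=[5,1]
Step 6: ref 1 -> HIT, frames=[5,1]
Step 7: ref 3 -> FAULT, evict 5, frames=[3,1]
At step 7: evicted page 5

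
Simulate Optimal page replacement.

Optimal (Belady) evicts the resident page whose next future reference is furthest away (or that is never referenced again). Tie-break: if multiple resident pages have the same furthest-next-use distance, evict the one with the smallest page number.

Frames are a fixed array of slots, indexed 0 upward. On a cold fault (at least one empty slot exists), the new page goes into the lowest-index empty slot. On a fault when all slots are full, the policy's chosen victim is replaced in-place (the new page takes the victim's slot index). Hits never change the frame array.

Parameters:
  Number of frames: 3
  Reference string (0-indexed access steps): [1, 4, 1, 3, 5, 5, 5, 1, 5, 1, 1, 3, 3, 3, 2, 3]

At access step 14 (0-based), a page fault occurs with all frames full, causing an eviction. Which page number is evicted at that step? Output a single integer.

Answer: 1

Derivation:
Step 0: ref 1 -> FAULT, frames=[1,-,-]
Step 1: ref 4 -> FAULT, frames=[1,4,-]
Step 2: ref 1 -> HIT, frames=[1,4,-]
Step 3: ref 3 -> FAULT, frames=[1,4,3]
Step 4: ref 5 -> FAULT, evict 4, frames=[1,5,3]
Step 5: ref 5 -> HIT, frames=[1,5,3]
Step 6: ref 5 -> HIT, frames=[1,5,3]
Step 7: ref 1 -> HIT, frames=[1,5,3]
Step 8: ref 5 -> HIT, frames=[1,5,3]
Step 9: ref 1 -> HIT, frames=[1,5,3]
Step 10: ref 1 -> HIT, frames=[1,5,3]
Step 11: ref 3 -> HIT, frames=[1,5,3]
Step 12: ref 3 -> HIT, frames=[1,5,3]
Step 13: ref 3 -> HIT, frames=[1,5,3]
Step 14: ref 2 -> FAULT, evict 1, frames=[2,5,3]
At step 14: evicted page 1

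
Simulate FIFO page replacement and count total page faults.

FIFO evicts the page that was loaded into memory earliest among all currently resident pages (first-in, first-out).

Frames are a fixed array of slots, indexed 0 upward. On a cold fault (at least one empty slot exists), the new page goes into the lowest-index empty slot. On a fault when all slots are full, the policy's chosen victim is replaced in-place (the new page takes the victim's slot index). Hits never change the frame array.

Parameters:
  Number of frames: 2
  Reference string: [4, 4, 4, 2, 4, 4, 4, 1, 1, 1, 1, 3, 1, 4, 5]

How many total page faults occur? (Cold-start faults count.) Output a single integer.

Step 0: ref 4 → FAULT, frames=[4,-]
Step 1: ref 4 → HIT, frames=[4,-]
Step 2: ref 4 → HIT, frames=[4,-]
Step 3: ref 2 → FAULT, frames=[4,2]
Step 4: ref 4 → HIT, frames=[4,2]
Step 5: ref 4 → HIT, frames=[4,2]
Step 6: ref 4 → HIT, frames=[4,2]
Step 7: ref 1 → FAULT (evict 4), frames=[1,2]
Step 8: ref 1 → HIT, frames=[1,2]
Step 9: ref 1 → HIT, frames=[1,2]
Step 10: ref 1 → HIT, frames=[1,2]
Step 11: ref 3 → FAULT (evict 2), frames=[1,3]
Step 12: ref 1 → HIT, frames=[1,3]
Step 13: ref 4 → FAULT (evict 1), frames=[4,3]
Step 14: ref 5 → FAULT (evict 3), frames=[4,5]
Total faults: 6

Answer: 6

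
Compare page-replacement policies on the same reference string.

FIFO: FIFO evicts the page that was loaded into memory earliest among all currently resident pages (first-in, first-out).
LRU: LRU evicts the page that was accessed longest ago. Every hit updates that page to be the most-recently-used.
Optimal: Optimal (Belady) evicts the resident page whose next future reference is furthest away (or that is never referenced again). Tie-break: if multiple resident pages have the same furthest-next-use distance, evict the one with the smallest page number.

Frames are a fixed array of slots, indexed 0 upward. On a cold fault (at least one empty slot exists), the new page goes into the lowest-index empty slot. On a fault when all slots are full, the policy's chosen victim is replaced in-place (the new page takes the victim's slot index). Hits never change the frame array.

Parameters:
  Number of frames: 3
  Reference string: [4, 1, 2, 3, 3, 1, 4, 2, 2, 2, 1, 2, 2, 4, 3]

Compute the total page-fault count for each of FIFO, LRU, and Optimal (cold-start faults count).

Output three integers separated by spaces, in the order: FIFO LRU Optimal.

Answer: 8 7 6

Derivation:
--- FIFO ---
  step 0: ref 4 -> FAULT, frames=[4,-,-] (faults so far: 1)
  step 1: ref 1 -> FAULT, frames=[4,1,-] (faults so far: 2)
  step 2: ref 2 -> FAULT, frames=[4,1,2] (faults so far: 3)
  step 3: ref 3 -> FAULT, evict 4, frames=[3,1,2] (faults so far: 4)
  step 4: ref 3 -> HIT, frames=[3,1,2] (faults so far: 4)
  step 5: ref 1 -> HIT, frames=[3,1,2] (faults so far: 4)
  step 6: ref 4 -> FAULT, evict 1, frames=[3,4,2] (faults so far: 5)
  step 7: ref 2 -> HIT, frames=[3,4,2] (faults so far: 5)
  step 8: ref 2 -> HIT, frames=[3,4,2] (faults so far: 5)
  step 9: ref 2 -> HIT, frames=[3,4,2] (faults so far: 5)
  step 10: ref 1 -> FAULT, evict 2, frames=[3,4,1] (faults so far: 6)
  step 11: ref 2 -> FAULT, evict 3, frames=[2,4,1] (faults so far: 7)
  step 12: ref 2 -> HIT, frames=[2,4,1] (faults so far: 7)
  step 13: ref 4 -> HIT, frames=[2,4,1] (faults so far: 7)
  step 14: ref 3 -> FAULT, evict 4, frames=[2,3,1] (faults so far: 8)
  FIFO total faults: 8
--- LRU ---
  step 0: ref 4 -> FAULT, frames=[4,-,-] (faults so far: 1)
  step 1: ref 1 -> FAULT, frames=[4,1,-] (faults so far: 2)
  step 2: ref 2 -> FAULT, frames=[4,1,2] (faults so far: 3)
  step 3: ref 3 -> FAULT, evict 4, frames=[3,1,2] (faults so far: 4)
  step 4: ref 3 -> HIT, frames=[3,1,2] (faults so far: 4)
  step 5: ref 1 -> HIT, frames=[3,1,2] (faults so far: 4)
  step 6: ref 4 -> FAULT, evict 2, frames=[3,1,4] (faults so far: 5)
  step 7: ref 2 -> FAULT, evict 3, frames=[2,1,4] (faults so far: 6)
  step 8: ref 2 -> HIT, frames=[2,1,4] (faults so far: 6)
  step 9: ref 2 -> HIT, frames=[2,1,4] (faults so far: 6)
  step 10: ref 1 -> HIT, frames=[2,1,4] (faults so far: 6)
  step 11: ref 2 -> HIT, frames=[2,1,4] (faults so far: 6)
  step 12: ref 2 -> HIT, frames=[2,1,4] (faults so far: 6)
  step 13: ref 4 -> HIT, frames=[2,1,4] (faults so far: 6)
  step 14: ref 3 -> FAULT, evict 1, frames=[2,3,4] (faults so far: 7)
  LRU total faults: 7
--- Optimal ---
  step 0: ref 4 -> FAULT, frames=[4,-,-] (faults so far: 1)
  step 1: ref 1 -> FAULT, frames=[4,1,-] (faults so far: 2)
  step 2: ref 2 -> FAULT, frames=[4,1,2] (faults so far: 3)
  step 3: ref 3 -> FAULT, evict 2, frames=[4,1,3] (faults so far: 4)
  step 4: ref 3 -> HIT, frames=[4,1,3] (faults so far: 4)
  step 5: ref 1 -> HIT, frames=[4,1,3] (faults so far: 4)
  step 6: ref 4 -> HIT, frames=[4,1,3] (faults so far: 4)
  step 7: ref 2 -> FAULT, evict 3, frames=[4,1,2] (faults so far: 5)
  step 8: ref 2 -> HIT, frames=[4,1,2] (faults so far: 5)
  step 9: ref 2 -> HIT, frames=[4,1,2] (faults so far: 5)
  step 10: ref 1 -> HIT, frames=[4,1,2] (faults so far: 5)
  step 11: ref 2 -> HIT, frames=[4,1,2] (faults so far: 5)
  step 12: ref 2 -> HIT, frames=[4,1,2] (faults so far: 5)
  step 13: ref 4 -> HIT, frames=[4,1,2] (faults so far: 5)
  step 14: ref 3 -> FAULT, evict 1, frames=[4,3,2] (faults so far: 6)
  Optimal total faults: 6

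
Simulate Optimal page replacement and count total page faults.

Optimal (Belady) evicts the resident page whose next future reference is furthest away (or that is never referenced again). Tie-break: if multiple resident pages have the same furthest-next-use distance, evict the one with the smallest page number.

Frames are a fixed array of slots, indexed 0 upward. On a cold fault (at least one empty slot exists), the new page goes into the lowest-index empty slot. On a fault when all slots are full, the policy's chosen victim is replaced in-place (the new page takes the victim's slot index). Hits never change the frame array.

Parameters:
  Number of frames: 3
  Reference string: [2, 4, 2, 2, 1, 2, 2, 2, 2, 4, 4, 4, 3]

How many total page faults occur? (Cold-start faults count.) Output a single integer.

Answer: 4

Derivation:
Step 0: ref 2 → FAULT, frames=[2,-,-]
Step 1: ref 4 → FAULT, frames=[2,4,-]
Step 2: ref 2 → HIT, frames=[2,4,-]
Step 3: ref 2 → HIT, frames=[2,4,-]
Step 4: ref 1 → FAULT, frames=[2,4,1]
Step 5: ref 2 → HIT, frames=[2,4,1]
Step 6: ref 2 → HIT, frames=[2,4,1]
Step 7: ref 2 → HIT, frames=[2,4,1]
Step 8: ref 2 → HIT, frames=[2,4,1]
Step 9: ref 4 → HIT, frames=[2,4,1]
Step 10: ref 4 → HIT, frames=[2,4,1]
Step 11: ref 4 → HIT, frames=[2,4,1]
Step 12: ref 3 → FAULT (evict 1), frames=[2,4,3]
Total faults: 4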